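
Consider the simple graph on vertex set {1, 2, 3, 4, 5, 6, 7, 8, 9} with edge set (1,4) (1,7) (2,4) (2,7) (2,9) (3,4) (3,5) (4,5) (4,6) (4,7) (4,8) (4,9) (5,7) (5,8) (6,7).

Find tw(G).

2

A width-2 tree decomposition is:
Bags: B1 = {2, 4, 7}  B2 = {1, 4, 7}  B3 = {4, 6, 7}  B4 = {4, 5, 7}  B5 = {3, 4, 5}  B6 = {4, 5, 8}  B7 = {2, 4, 9}
Tree: B1–B2, B1–B3, B1–B4, B4–B5, B4–B6, B1–B7
Each bag holds 3 vertices, so the decomposition has width 2, which upper-bounds the treewidth. For the lower bound, the 3 vertices {4, 5, 8} are pairwise adjacent, and any tree decomposition puts a clique entirely inside one bag — forcing width ≥ 2. Combining the bounds, tw(G) = 2.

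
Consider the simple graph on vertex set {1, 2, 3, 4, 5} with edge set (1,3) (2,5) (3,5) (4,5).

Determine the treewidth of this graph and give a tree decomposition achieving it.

Treewidth 1.
Bags: B1 = {2, 5}  B2 = {3, 5}  B3 = {4, 5}  B4 = {1, 3}
Tree: B1–B2, B2–B3, B2–B4

Each bag holds 2 vertices, so the decomposition has width 1, which upper-bounds the treewidth. Any graph with an edge has treewidth ≥ 1, and G has the edge 2–5. The upper and lower bounds meet at 1, so that is the treewidth.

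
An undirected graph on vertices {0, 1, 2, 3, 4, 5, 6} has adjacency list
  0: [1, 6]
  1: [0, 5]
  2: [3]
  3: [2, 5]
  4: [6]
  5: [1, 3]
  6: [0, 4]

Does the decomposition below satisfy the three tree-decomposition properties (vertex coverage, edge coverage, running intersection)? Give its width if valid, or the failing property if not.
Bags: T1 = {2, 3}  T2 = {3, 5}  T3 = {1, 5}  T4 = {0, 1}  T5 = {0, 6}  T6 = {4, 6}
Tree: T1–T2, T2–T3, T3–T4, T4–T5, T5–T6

Yes; width 1.

Checking the three conditions: (i) the bags cover all of {0, 1, 2, 3, 4, 5, 6}; (ii) for each edge, some bag contains both endpoints; (iii) the bags containing any fixed vertex form a subtree. All hold, so the decomposition is valid with width 2 − 1 = 1.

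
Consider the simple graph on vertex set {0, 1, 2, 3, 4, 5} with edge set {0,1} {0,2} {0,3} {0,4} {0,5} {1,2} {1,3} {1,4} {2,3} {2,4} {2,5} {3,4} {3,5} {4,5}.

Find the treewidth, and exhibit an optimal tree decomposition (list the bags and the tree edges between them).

Treewidth 4.
One such decomposition:
Bags: B1 = {0, 1, 2, 3, 4}  B2 = {0, 2, 3, 4, 5}
Tree: B1–B2

The largest bag has 5 vertices, giving width 4; this decomposition certifies tw(G) ≤ 4. Conversely, {0, 1, 2, 3, 4} is a clique of size 5, and the vertices of any clique must share a bag in every tree decomposition; so some bag has ≥ 5 vertices and tw(G) ≥ 4. Hence tw(G) = 4 exactly.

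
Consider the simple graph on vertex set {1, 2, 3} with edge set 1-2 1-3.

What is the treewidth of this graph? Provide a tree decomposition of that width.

Treewidth 1.
Bags: B1 = {1, 3}  B2 = {1, 2}
Tree: B1–B2

Each bag holds 2 vertices, so the decomposition has width 1, which upper-bounds the treewidth. Any graph with an edge has treewidth ≥ 1, and G has the edge 1–3. Hence tw(G) = 1 exactly.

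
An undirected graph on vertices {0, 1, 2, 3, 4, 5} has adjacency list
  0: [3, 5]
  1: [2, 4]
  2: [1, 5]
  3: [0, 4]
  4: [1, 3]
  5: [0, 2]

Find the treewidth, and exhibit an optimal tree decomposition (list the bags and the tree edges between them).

Treewidth 2.
One such decomposition:
Bags: B1 = {0, 2, 5}  B2 = {0, 1, 2}  B3 = {0, 1, 4}  B4 = {0, 3, 4}
Tree: B1–B2, B2–B3, B3–B4

Each bag holds 3 vertices, so the decomposition has width 2, which upper-bounds the treewidth. The edges 0–5–2–1–4–3–0 form a cycle, so G is not a tree and its treewidth is at least 2. Hence tw(G) = 2 exactly.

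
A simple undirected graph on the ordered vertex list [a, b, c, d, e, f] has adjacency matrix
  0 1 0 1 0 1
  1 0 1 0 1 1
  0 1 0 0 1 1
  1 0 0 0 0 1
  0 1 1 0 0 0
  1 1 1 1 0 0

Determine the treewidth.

A width-2 tree decomposition is:
Bags: B1 = {a, b, f}  B2 = {b, c, f}  B3 = {b, c, e}  B4 = {a, d, f}
Tree: B1–B2, B2–B3, B1–B4
Every bag has size at most 3, so the width is 3 − 1 = 2 and tw(G) ≤ 2. For the lower bound, the 3 vertices {b, c, e} are pairwise adjacent, and any tree decomposition puts a clique entirely inside one bag — forcing width ≥ 2. Hence tw(G) = 2 exactly.

2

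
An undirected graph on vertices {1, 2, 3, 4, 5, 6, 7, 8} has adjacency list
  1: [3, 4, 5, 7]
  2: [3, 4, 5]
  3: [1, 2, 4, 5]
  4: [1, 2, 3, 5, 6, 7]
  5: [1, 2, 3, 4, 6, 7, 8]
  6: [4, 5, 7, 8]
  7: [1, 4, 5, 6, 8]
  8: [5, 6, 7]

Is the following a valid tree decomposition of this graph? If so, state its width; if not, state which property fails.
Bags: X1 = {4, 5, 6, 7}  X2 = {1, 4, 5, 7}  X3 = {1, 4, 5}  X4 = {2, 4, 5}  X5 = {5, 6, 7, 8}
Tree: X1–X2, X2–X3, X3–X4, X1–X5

No — vertex 3 appears in no bag.

A tree decomposition must satisfy three properties: every vertex lies in some bag; for every edge, both endpoints lie together in some bag; and for every vertex, the bags containing it form a connected subtree. Here vertex 3 appears in no bag, so the decomposition is invalid.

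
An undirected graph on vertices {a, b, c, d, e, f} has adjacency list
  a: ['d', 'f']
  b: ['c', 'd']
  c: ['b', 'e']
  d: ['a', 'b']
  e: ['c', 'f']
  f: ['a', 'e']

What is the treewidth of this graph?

A width-2 tree decomposition is:
Bags: B1 = {c, e, f}  B2 = {a, c, f}  B3 = {a, c, d}  B4 = {b, c, d}
Tree: B1–B2, B2–B3, B3–B4
Every bag has size at most 3, so the width is 3 − 1 = 2 and tw(G) ≤ 2. For the lower bound, G contains the cycle c–e–f–a–d–b–c, so G is not a forest; only forests have treewidth ≤ 1, hence tw(G) ≥ 2. Hence tw(G) = 2 exactly.

2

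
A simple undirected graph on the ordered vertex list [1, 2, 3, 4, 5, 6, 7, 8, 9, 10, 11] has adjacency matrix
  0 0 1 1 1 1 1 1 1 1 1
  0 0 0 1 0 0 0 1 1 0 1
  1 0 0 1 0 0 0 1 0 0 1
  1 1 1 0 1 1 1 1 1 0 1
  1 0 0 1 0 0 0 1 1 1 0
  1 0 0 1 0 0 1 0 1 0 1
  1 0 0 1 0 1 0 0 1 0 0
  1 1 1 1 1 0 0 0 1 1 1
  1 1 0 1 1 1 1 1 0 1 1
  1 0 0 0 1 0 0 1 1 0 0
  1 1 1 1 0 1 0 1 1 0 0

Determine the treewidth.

4

A width-4 tree decomposition is:
Bags: B1 = {1, 5, 8, 9, 10}  B2 = {1, 4, 5, 8, 9}  B3 = {1, 4, 8, 9, 11}  B4 = {1, 3, 4, 8, 11}  B5 = {1, 4, 6, 9, 11}  B6 = {2, 4, 8, 9, 11}  B7 = {1, 4, 6, 7, 9}
Tree: B1–B2, B2–B3, B3–B4, B3–B5, B3–B6, B5–B7
Every bag has size at most 5, so the width is 5 − 1 = 4 and tw(G) ≤ 4. Conversely, {1, 5, 8, 9, 10} is a clique of size 5, and the vertices of any clique must share a bag in every tree decomposition; so some bag has ≥ 5 vertices and tw(G) ≥ 4. Therefore the treewidth is 4.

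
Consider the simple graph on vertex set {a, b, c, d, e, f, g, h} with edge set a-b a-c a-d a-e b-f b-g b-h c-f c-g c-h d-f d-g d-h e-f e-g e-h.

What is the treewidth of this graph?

A width-4 tree decomposition is:
Bags: B1 = {b, c, d, e, h}  B2 = {a, b, c, d, e}  B3 = {b, c, d, e, f}  B4 = {b, c, d, e, g}
Tree: B1–B2, B2–B3, B3–B4
Every bag has size at most 5, so the width is 5 − 1 = 4 and tw(G) ≤ 4. For the lower bound: the 5 vertex sets {b,h}, {a,e}, {d,f}, {c}, {g} are disjoint, each induces a connected subgraph, and every pair is joined by at least one edge of G. Contracting each set to a single vertex therefore yields K_{5} as a minor, and since treewidth is minor-monotone, tw(G) ≥ tw(K_{5}) = 4. The upper and lower bounds meet at 4, so that is the treewidth.

4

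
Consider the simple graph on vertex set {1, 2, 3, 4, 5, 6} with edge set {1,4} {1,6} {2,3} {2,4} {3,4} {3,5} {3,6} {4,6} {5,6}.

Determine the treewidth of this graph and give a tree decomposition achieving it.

Each bag holds 3 vertices, so the decomposition has width 2, which upper-bounds the treewidth. Conversely, {1, 4, 6} is a clique of size 3, and the vertices of any clique must share a bag in every tree decomposition; so some bag has ≥ 3 vertices and tw(G) ≥ 2. Therefore the treewidth is 2.

Treewidth 2.
Bags: B1 = {3, 4, 6}  B2 = {3, 5, 6}  B3 = {2, 3, 4}  B4 = {1, 4, 6}
Tree: B1–B2, B1–B3, B1–B4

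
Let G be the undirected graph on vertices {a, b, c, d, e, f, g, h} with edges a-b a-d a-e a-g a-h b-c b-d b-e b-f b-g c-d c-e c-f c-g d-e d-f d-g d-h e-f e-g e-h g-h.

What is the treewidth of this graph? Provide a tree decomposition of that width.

Each bag holds 5 vertices, so the decomposition has width 4, which upper-bounds the treewidth. Conversely, {b, c, d, e, g} is a clique of size 5, and the vertices of any clique must share a bag in every tree decomposition; so some bag has ≥ 5 vertices and tw(G) ≥ 4. Hence tw(G) = 4 exactly.

Treewidth 4.
One such decomposition:
Bags: B1 = {a, b, d, e, g}  B2 = {b, c, d, e, g}  B3 = {b, c, d, e, f}  B4 = {a, d, e, g, h}
Tree: B1–B2, B2–B3, B1–B4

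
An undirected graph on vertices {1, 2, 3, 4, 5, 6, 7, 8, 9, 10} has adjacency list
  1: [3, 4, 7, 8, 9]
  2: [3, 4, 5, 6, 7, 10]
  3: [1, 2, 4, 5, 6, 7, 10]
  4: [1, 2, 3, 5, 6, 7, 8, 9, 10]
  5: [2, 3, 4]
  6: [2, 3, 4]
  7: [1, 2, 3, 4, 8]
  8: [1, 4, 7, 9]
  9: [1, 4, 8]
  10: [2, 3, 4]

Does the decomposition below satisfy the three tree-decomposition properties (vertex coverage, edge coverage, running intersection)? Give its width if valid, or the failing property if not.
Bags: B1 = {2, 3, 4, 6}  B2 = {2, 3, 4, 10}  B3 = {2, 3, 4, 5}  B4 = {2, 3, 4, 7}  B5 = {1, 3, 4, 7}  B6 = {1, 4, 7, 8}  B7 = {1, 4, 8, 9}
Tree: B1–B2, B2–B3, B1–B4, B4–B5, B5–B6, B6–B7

Yes; width 3.

Vertex coverage: the bags together contain {1, 2, 3, 4, 5, 6, 7, 8, 9, 10}, the full vertex set. Edge coverage: each edge of G has both endpoints in at least one bag. Running intersection: for every vertex, the bags containing it form a connected subtree. All three properties hold, so this is a valid tree decomposition of width max|bag| − 1 = 3, and hence tw(G) ≤ 3.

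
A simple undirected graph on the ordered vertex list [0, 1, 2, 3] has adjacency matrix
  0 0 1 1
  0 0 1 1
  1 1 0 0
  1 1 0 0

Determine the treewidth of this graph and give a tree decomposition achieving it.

The largest bag has 3 vertices, giving width 2; this decomposition certifies tw(G) ≤ 2. Since 0–2–1–3–0 is a cycle in G, G is not acyclic. Forests are exactly the graphs of treewidth ≤ 1, so tw(G) ≥ 2. Combining the bounds, tw(G) = 2.

Treewidth 2.
Bags: B1 = {0, 1, 2}  B2 = {0, 1, 3}
Tree: B1–B2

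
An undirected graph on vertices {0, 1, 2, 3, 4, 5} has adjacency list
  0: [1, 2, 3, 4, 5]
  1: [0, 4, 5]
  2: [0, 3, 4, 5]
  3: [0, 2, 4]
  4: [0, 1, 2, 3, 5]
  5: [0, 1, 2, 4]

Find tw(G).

A width-3 tree decomposition is:
Bags: B1 = {0, 2, 4, 5}  B2 = {0, 1, 4, 5}  B3 = {0, 2, 3, 4}
Tree: B1–B2, B1–B3
The largest bag has 4 vertices, giving width 3; this decomposition certifies tw(G) ≤ 3. Conversely, {0, 1, 4, 5} is a clique of size 4, and the vertices of any clique must share a bag in every tree decomposition; so some bag has ≥ 4 vertices and tw(G) ≥ 3. The upper and lower bounds meet at 3, so that is the treewidth.

3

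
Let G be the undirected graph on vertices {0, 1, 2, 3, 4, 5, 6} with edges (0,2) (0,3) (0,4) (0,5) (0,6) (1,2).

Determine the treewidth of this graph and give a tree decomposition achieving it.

Each bag holds 2 vertices, so the decomposition has width 1, which upper-bounds the treewidth. Since G has at least one edge (e.g. 0–5), it is not an edgeless graph, so tw(G) ≥ 1. The upper and lower bounds meet at 1, so that is the treewidth.

Treewidth 1.
Bags: B1 = {0, 5}  B2 = {0, 2}  B3 = {0, 3}  B4 = {0, 4}  B5 = {0, 6}  B6 = {1, 2}
Tree: B1–B2, B2–B3, B3–B4, B1–B5, B2–B6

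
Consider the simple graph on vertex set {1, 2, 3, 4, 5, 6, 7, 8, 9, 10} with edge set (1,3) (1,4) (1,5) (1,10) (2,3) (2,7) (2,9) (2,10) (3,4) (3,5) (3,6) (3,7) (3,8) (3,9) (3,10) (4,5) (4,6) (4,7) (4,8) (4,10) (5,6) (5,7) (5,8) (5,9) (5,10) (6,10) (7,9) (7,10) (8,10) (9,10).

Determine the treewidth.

A width-4 tree decomposition is:
Bags: B1 = {3, 4, 5, 7, 10}  B2 = {3, 5, 7, 9, 10}  B3 = {3, 4, 5, 6, 10}  B4 = {1, 3, 4, 5, 10}  B5 = {2, 3, 7, 9, 10}  B6 = {3, 4, 5, 8, 10}
Tree: B1–B2, B1–B3, B1–B4, B2–B5, B3–B6
Every bag has size at most 5, so the width is 5 − 1 = 4 and tw(G) ≤ 4. Conversely, {2, 3, 7, 9, 10} is a clique of size 5, and the vertices of any clique must share a bag in every tree decomposition; so some bag has ≥ 5 vertices and tw(G) ≥ 4. Hence tw(G) = 4 exactly.

4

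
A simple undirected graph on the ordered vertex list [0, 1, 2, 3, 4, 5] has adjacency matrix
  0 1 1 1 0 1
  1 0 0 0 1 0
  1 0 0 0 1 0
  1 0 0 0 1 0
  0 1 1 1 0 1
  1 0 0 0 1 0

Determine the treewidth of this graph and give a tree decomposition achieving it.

Every bag has size at most 3, so the width is 3 − 1 = 2 and tw(G) ≤ 2. For the lower bound, G contains the cycle 3–0–5–4–3, so G is not a forest; only forests have treewidth ≤ 1, hence tw(G) ≥ 2. The upper and lower bounds meet at 2, so that is the treewidth.

Treewidth 2.
One optimal decomposition is:
Bags: B1 = {0, 3, 4}  B2 = {0, 4, 5}  B3 = {0, 2, 4}  B4 = {0, 1, 4}
Tree: B1–B2, B2–B3, B3–B4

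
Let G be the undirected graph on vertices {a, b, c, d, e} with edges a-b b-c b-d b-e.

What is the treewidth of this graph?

A width-1 tree decomposition is:
Bags: B1 = {b, d}  B2 = {a, b}  B3 = {b, e}  B4 = {b, c}
Tree: B1–B2, B2–B3, B2–B4
Each bag holds 2 vertices, so the decomposition has width 1, which upper-bounds the treewidth. Since G has at least one edge (e.g. d–b), it is not an edgeless graph, so tw(G) ≥ 1. Therefore the treewidth is 1.

1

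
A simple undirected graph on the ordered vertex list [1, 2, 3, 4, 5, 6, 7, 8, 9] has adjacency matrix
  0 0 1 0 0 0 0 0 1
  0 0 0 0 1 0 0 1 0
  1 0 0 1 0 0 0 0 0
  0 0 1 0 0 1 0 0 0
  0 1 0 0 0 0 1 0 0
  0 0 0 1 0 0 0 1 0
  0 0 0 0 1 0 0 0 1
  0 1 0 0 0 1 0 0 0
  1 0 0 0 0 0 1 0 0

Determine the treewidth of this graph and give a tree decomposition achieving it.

The largest bag has 3 vertices, giving width 2; this decomposition certifies tw(G) ≤ 2. For the lower bound, G contains the cycle 6–8–2–5–7–9–1–3–4–6, so G is not a forest; only forests have treewidth ≤ 1, hence tw(G) ≥ 2. The upper and lower bounds meet at 2, so that is the treewidth.

Treewidth 2.
One such decomposition:
Bags: B1 = {2, 6, 8}  B2 = {2, 5, 6}  B3 = {5, 6, 7}  B4 = {6, 7, 9}  B5 = {1, 6, 9}  B6 = {1, 3, 6}  B7 = {3, 4, 6}
Tree: B1–B2, B2–B3, B3–B4, B4–B5, B5–B6, B6–B7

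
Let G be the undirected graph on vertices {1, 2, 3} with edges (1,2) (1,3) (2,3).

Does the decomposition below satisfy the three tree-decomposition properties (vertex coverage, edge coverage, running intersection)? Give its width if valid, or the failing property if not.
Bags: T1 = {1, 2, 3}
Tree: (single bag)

Vertex coverage: the bags together contain {1, 2, 3}, the full vertex set. Edge coverage: each edge of G has both endpoints in at least one bag. Running intersection: for every vertex, the bags containing it form a connected subtree. All three properties hold, so this is a valid tree decomposition of width max|bag| − 1 = 2, and hence tw(G) ≤ 2.

Yes; width 2.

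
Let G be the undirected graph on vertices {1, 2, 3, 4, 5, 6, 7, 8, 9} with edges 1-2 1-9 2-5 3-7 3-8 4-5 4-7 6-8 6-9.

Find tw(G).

2

A width-2 tree decomposition is:
Bags: B1 = {2, 4, 5}  B2 = {2, 4, 7}  B3 = {2, 3, 7}  B4 = {2, 3, 8}  B5 = {2, 6, 8}  B6 = {2, 6, 9}  B7 = {1, 2, 9}
Tree: B1–B2, B2–B3, B3–B4, B4–B5, B5–B6, B6–B7
Each bag holds 3 vertices, so the decomposition has width 2, which upper-bounds the treewidth. For the lower bound, G contains the cycle 2–5–4–7–3–8–6–9–1–2, so G is not a forest; only forests have treewidth ≤ 1, hence tw(G) ≥ 2. Combining the bounds, tw(G) = 2.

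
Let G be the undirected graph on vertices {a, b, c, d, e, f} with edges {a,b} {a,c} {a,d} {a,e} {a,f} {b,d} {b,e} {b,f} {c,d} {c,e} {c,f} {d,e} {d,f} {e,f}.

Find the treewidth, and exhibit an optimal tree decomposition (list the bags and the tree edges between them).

Treewidth 4.
One such decomposition:
Bags: B1 = {a, c, d, e, f}  B2 = {a, b, d, e, f}
Tree: B1–B2

The largest bag has 5 vertices, giving width 4; this decomposition certifies tw(G) ≤ 4. On the other hand G contains the 5-clique {a, c, d, e, f}. A clique must lie in a single bag of any decomposition, so no decomposition can have width below 4. Combining the bounds, tw(G) = 4.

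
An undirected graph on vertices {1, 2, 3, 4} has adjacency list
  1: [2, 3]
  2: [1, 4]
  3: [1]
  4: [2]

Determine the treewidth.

A width-1 tree decomposition is:
Bags: B1 = {1, 3}  B2 = {1, 2}  B3 = {2, 4}
Tree: B1–B2, B2–B3
The largest bag has 2 vertices, giving width 1; this decomposition certifies tw(G) ≤ 1. Any graph with an edge has treewidth ≥ 1, and G has the edge 3–1. Hence tw(G) = 1 exactly.

1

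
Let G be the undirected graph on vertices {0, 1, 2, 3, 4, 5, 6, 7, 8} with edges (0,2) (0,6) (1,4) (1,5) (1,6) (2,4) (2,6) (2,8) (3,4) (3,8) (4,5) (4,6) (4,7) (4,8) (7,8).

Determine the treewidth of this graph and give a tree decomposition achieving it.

Each bag holds 3 vertices, so the decomposition has width 2, which upper-bounds the treewidth. On the other hand G contains the 3-clique {0, 2, 6}. A clique must lie in a single bag of any decomposition, so no decomposition can have width below 2. Hence tw(G) = 2 exactly.

Treewidth 2.
Bags: B1 = {1, 4, 6}  B2 = {1, 4, 5}  B3 = {2, 4, 6}  B4 = {2, 4, 8}  B5 = {0, 2, 6}  B6 = {3, 4, 8}  B7 = {4, 7, 8}
Tree: B1–B2, B1–B3, B3–B4, B3–B5, B4–B6, B6–B7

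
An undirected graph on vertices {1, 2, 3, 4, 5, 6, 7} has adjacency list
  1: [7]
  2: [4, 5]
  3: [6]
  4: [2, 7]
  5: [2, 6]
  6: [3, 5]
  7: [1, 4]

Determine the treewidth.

A width-1 tree decomposition is:
Bags: B1 = {1, 7}  B2 = {4, 7}  B3 = {2, 4}  B4 = {2, 5}  B5 = {5, 6}  B6 = {3, 6}
Tree: B1–B2, B2–B3, B3–B4, B4–B5, B5–B6
Each bag holds 2 vertices, so the decomposition has width 1, which upper-bounds the treewidth. Any graph with an edge has treewidth ≥ 1, and G has the edge 1–7. Hence tw(G) = 1 exactly.

1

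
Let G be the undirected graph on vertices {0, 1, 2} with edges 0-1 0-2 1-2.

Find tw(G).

2

A width-2 tree decomposition is:
Bags: B1 = {0, 1, 2}
Tree: (single bag)
With just one bag of size 3, the width is 3 − 1 = 2, so tw(G) ≤ 2. Conversely, {0, 1, 2} is a clique of size 3, and the vertices of any clique must share a bag in every tree decomposition; so some bag has ≥ 3 vertices and tw(G) ≥ 2. The upper and lower bounds meet at 2, so that is the treewidth.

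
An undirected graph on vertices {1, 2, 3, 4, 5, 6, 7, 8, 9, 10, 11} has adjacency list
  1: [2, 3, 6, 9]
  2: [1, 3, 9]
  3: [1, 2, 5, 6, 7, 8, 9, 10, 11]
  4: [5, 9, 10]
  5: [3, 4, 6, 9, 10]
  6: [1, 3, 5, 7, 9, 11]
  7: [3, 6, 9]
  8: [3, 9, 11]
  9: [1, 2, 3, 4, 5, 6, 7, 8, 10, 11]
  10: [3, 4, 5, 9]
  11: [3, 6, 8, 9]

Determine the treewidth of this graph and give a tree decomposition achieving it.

Each bag holds 4 vertices, so the decomposition has width 3, which upper-bounds the treewidth. On the other hand G contains the 4-clique {3, 8, 9, 11}. A clique must lie in a single bag of any decomposition, so no decomposition can have width below 3. Hence tw(G) = 3 exactly.

Treewidth 3.
One optimal decomposition is:
Bags: B1 = {3, 5, 6, 9}  B2 = {3, 6, 9, 11}  B3 = {3, 5, 9, 10}  B4 = {3, 8, 9, 11}  B5 = {4, 5, 9, 10}  B6 = {1, 3, 6, 9}  B7 = {3, 6, 7, 9}  B8 = {1, 2, 3, 9}
Tree: B1–B2, B1–B3, B2–B4, B3–B5, B2–B6, B1–B7, B6–B8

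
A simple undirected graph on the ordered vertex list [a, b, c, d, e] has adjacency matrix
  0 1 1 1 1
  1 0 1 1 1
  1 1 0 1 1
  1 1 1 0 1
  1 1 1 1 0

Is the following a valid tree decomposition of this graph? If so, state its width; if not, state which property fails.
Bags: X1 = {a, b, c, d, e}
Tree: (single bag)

Yes; width 4.

Checking the three conditions: (i) the bags cover all of {a, b, c, d, e}; (ii) for each edge, some bag contains both endpoints; (iii) the bags containing any fixed vertex form a subtree. All hold, so the decomposition is valid with width 5 − 1 = 4.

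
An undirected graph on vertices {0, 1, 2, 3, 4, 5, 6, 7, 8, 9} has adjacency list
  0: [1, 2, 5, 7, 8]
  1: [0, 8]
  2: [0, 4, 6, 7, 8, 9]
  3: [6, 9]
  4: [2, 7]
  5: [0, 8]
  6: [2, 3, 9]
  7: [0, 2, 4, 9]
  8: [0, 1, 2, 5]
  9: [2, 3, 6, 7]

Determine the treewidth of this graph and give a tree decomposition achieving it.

Treewidth 2.
Bags: B1 = {2, 7, 9}  B2 = {2, 4, 7}  B3 = {2, 6, 9}  B4 = {0, 2, 7}  B5 = {3, 6, 9}  B6 = {0, 2, 8}  B7 = {0, 5, 8}  B8 = {0, 1, 8}
Tree: B1–B2, B1–B3, B2–B4, B3–B5, B4–B6, B6–B7, B6–B8

Every bag has size at most 3, so the width is 3 − 1 = 2 and tw(G) ≤ 2. On the other hand G contains the 3-clique {0, 1, 8}. A clique must lie in a single bag of any decomposition, so no decomposition can have width below 2. Combining the bounds, tw(G) = 2.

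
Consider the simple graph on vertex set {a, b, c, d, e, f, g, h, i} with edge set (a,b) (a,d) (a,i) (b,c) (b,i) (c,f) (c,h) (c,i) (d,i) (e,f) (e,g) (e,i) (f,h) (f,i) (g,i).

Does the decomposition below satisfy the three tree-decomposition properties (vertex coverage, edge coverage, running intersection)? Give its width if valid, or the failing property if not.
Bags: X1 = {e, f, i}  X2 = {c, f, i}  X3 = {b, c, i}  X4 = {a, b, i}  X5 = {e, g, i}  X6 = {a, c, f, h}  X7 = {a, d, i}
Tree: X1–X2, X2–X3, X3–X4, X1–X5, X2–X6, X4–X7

No — bags containing vertex a are not connected in the tree.

A tree decomposition must satisfy three properties: every vertex lies in some bag; for every edge, both endpoints lie together in some bag; and for every vertex, the bags containing it form a connected subtree. Here bags containing vertex a are not connected in the tree, so the decomposition is invalid.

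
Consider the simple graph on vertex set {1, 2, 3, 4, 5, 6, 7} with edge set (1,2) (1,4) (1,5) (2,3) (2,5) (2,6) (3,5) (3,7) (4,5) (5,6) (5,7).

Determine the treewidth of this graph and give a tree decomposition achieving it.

Treewidth 2.
One such decomposition:
Bags: B1 = {1, 2, 5}  B2 = {1, 4, 5}  B3 = {2, 3, 5}  B4 = {2, 5, 6}  B5 = {3, 5, 7}
Tree: B1–B2, B1–B3, B1–B4, B3–B5

Each bag holds 3 vertices, so the decomposition has width 2, which upper-bounds the treewidth. On the other hand G contains the 3-clique {1, 2, 5}. A clique must lie in a single bag of any decomposition, so no decomposition can have width below 2. Therefore the treewidth is 2.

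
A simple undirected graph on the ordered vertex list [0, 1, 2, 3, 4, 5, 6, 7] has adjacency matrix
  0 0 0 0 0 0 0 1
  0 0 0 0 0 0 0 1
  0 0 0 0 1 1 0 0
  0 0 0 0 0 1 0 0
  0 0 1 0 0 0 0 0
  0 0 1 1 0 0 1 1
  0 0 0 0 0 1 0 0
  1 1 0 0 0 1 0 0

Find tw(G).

A width-1 tree decomposition is:
Bags: B1 = {0, 7}  B2 = {5, 7}  B3 = {1, 7}  B4 = {5, 6}  B5 = {2, 5}  B6 = {3, 5}  B7 = {2, 4}
Tree: B1–B2, B2–B3, B2–B4, B4–B5, B4–B6, B5–B7
Every bag has size at most 2, so the width is 2 − 1 = 1 and tw(G) ≤ 1. G has an edge, so its treewidth is at least 1. The upper and lower bounds meet at 1, so that is the treewidth.

1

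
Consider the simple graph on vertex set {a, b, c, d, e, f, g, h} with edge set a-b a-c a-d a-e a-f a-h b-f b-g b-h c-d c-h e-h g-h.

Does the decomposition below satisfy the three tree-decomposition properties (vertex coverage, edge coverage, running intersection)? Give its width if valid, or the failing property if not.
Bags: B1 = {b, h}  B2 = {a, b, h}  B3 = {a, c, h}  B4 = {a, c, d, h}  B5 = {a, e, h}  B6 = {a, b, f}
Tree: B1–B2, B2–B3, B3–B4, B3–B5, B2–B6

No — vertex g appears in no bag.

A tree decomposition must satisfy three properties: every vertex lies in some bag; for every edge, both endpoints lie together in some bag; and for every vertex, the bags containing it form a connected subtree. Here vertex g appears in no bag, so the decomposition is invalid.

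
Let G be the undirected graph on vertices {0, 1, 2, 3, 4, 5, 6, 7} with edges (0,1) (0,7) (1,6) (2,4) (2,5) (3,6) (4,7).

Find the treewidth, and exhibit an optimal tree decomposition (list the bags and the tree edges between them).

Each bag holds 2 vertices, so the decomposition has width 1, which upper-bounds the treewidth. Since G has at least one edge (e.g. 3–6), it is not an edgeless graph, so tw(G) ≥ 1. The upper and lower bounds meet at 1, so that is the treewidth.

Treewidth 1.
One such decomposition:
Bags: B1 = {3, 6}  B2 = {1, 6}  B3 = {0, 1}  B4 = {0, 7}  B5 = {4, 7}  B6 = {2, 4}  B7 = {2, 5}
Tree: B1–B2, B2–B3, B3–B4, B4–B5, B5–B6, B6–B7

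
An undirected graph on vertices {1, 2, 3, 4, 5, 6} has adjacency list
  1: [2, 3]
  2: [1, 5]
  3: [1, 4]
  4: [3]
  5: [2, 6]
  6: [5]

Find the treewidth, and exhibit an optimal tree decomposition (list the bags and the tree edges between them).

Treewidth 1.
One such decomposition:
Bags: B1 = {2, 5}  B2 = {1, 2}  B3 = {1, 3}  B4 = {5, 6}  B5 = {3, 4}
Tree: B1–B2, B2–B3, B1–B4, B3–B5

Each bag holds 2 vertices, so the decomposition has width 1, which upper-bounds the treewidth. G has an edge, so its treewidth is at least 1. The upper and lower bounds meet at 1, so that is the treewidth.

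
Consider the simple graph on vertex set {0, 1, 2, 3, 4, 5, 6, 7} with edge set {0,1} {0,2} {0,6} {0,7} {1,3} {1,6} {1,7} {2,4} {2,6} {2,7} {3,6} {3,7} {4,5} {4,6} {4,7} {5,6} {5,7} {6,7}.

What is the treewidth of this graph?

A width-3 tree decomposition is:
Bags: B1 = {0, 1, 6, 7}  B2 = {0, 2, 6, 7}  B3 = {1, 3, 6, 7}  B4 = {2, 4, 6, 7}  B5 = {4, 5, 6, 7}
Tree: B1–B2, B1–B3, B2–B4, B4–B5
Every bag has size at most 4, so the width is 4 − 1 = 3 and tw(G) ≤ 3. Conversely, {0, 1, 6, 7} is a clique of size 4, and the vertices of any clique must share a bag in every tree decomposition; so some bag has ≥ 4 vertices and tw(G) ≥ 3. The upper and lower bounds meet at 3, so that is the treewidth.

3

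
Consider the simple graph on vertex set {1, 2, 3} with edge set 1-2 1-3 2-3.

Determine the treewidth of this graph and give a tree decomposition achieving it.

With just one bag of size 3, the width is 3 − 1 = 2, so tw(G) ≤ 2. Conversely, {1, 2, 3} is a clique of size 3, and the vertices of any clique must share a bag in every tree decomposition; so some bag has ≥ 3 vertices and tw(G) ≥ 2. Hence tw(G) = 2 exactly.

Treewidth 2.
Bags: B1 = {1, 2, 3}
Tree: (single bag)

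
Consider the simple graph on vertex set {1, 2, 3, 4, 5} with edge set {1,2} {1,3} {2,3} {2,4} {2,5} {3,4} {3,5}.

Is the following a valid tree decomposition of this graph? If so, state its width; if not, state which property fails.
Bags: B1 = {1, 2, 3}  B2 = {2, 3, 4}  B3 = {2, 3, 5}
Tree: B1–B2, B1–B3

Checking the three conditions: (i) the bags cover all of {1, 2, 3, 4, 5}; (ii) for each edge, some bag contains both endpoints; (iii) the bags containing any fixed vertex form a subtree. All hold, so the decomposition is valid with width 3 − 1 = 2.

Yes; width 2.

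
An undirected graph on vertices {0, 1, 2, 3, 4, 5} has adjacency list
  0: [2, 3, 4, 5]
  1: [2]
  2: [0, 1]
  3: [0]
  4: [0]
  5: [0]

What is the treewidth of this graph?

1

A width-1 tree decomposition is:
Bags: B1 = {0, 2}  B2 = {0, 4}  B3 = {1, 2}  B4 = {0, 5}  B5 = {0, 3}
Tree: B1–B2, B1–B3, B2–B4, B1–B5
Each bag holds 2 vertices, so the decomposition has width 1, which upper-bounds the treewidth. G has an edge, so its treewidth is at least 1. The upper and lower bounds meet at 1, so that is the treewidth.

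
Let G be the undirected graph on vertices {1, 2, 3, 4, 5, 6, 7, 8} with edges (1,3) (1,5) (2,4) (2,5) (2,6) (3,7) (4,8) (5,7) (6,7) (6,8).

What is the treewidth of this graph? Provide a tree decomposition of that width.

Every bag has size at most 3, so the width is 3 − 1 = 2 and tw(G) ≤ 2. The edges 8–4–2–6–8 form a cycle, so G is not a tree and its treewidth is at least 2. Combining the bounds, tw(G) = 2.

Treewidth 2.
One optimal decomposition is:
Bags: B1 = {4, 6, 8}  B2 = {2, 4, 6}  B3 = {2, 6, 7}  B4 = {2, 5, 7}  B5 = {3, 5, 7}  B6 = {1, 3, 5}
Tree: B1–B2, B2–B3, B3–B4, B4–B5, B5–B6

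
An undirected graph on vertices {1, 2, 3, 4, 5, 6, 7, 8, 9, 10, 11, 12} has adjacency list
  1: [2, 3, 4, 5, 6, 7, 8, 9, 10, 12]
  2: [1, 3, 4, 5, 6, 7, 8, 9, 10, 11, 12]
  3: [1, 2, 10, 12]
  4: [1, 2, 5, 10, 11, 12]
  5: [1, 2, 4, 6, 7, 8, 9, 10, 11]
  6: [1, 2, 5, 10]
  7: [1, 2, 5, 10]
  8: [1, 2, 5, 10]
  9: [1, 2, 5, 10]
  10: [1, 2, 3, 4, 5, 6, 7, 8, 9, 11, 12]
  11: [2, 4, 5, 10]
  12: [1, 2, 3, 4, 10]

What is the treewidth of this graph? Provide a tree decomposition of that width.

Each bag holds 5 vertices, so the decomposition has width 4, which upper-bounds the treewidth. On the other hand G contains the 5-clique {1, 2, 3, 10, 12}. A clique must lie in a single bag of any decomposition, so no decomposition can have width below 4. Therefore the treewidth is 4.

Treewidth 4.
Bags: B1 = {1, 2, 5, 6, 10}  B2 = {1, 2, 4, 5, 10}  B3 = {1, 2, 5, 9, 10}  B4 = {1, 2, 5, 8, 10}  B5 = {2, 4, 5, 10, 11}  B6 = {1, 2, 4, 10, 12}  B7 = {1, 2, 5, 7, 10}  B8 = {1, 2, 3, 10, 12}
Tree: B1–B2, B1–B3, B2–B4, B2–B5, B2–B6, B4–B7, B6–B8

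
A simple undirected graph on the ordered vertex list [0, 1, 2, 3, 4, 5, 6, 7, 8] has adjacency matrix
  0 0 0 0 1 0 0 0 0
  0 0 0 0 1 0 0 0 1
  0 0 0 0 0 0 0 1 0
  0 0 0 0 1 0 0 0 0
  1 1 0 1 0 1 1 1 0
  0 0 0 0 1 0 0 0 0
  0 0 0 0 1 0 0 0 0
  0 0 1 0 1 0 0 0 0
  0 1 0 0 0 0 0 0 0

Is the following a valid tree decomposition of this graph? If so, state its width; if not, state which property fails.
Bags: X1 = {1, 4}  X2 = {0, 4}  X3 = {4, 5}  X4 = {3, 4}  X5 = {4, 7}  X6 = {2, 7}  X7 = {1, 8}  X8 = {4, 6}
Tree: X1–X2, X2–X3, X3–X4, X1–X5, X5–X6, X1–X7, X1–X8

Every vertex of G appears in some bag (union = {0, 1, 2, 3, 4, 5, 6, 7, 8}); every edge is covered by a bag; and for each vertex v the set of bags containing v is connected in the bag tree. The decomposition is therefore valid. The largest bag has 2 vertices, so the width is 1.

Yes; width 1.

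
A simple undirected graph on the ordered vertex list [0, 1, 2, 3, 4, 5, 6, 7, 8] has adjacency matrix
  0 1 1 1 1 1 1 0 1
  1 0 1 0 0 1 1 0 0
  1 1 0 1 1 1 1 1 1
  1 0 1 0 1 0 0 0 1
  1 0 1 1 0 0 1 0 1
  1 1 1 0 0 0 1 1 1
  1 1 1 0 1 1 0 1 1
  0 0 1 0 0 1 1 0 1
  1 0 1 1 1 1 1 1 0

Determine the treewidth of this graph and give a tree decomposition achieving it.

Treewidth 4.
One optimal decomposition is:
Bags: B1 = {0, 2, 4, 6, 8}  B2 = {0, 2, 5, 6, 8}  B3 = {2, 5, 6, 7, 8}  B4 = {0, 1, 2, 5, 6}  B5 = {0, 2, 3, 4, 8}
Tree: B1–B2, B2–B3, B2–B4, B1–B5

Every bag has size at most 5, so the width is 5 − 1 = 4 and tw(G) ≤ 4. On the other hand G contains the 5-clique {0, 2, 3, 4, 8}. A clique must lie in a single bag of any decomposition, so no decomposition can have width below 4. Therefore the treewidth is 4.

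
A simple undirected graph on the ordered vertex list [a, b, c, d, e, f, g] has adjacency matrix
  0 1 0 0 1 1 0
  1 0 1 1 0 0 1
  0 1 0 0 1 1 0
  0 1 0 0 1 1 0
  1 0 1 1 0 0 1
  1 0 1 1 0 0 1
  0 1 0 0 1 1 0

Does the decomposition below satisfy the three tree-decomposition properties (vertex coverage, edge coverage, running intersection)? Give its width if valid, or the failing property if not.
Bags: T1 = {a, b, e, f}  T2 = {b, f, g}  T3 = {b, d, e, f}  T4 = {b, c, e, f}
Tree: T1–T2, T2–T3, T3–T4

A tree decomposition must satisfy three properties: every vertex lies in some bag; for every edge, both endpoints lie together in some bag; and for every vertex, the bags containing it form a connected subtree. Here edge (e,g) lies in no bag, so the decomposition is invalid.

No — edge (e,g) lies in no bag.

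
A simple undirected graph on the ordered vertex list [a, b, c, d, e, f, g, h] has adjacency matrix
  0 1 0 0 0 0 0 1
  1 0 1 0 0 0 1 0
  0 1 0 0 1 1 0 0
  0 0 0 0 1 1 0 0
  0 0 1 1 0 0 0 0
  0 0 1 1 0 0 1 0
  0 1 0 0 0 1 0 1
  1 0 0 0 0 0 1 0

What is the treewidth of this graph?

2

A width-2 tree decomposition is:
Bags: B1 = {a, g, h}  B2 = {a, b, g}  B3 = {b, f, g}  B4 = {b, c, f}  B5 = {c, d, f}  B6 = {c, d, e}
Tree: B1–B2, B2–B3, B3–B4, B4–B5, B5–B6
The largest bag has 3 vertices, giving width 2; this decomposition certifies tw(G) ≤ 2. The edges h–a–b–g–h form a cycle, so G is not a tree and its treewidth is at least 2. Hence tw(G) = 2 exactly.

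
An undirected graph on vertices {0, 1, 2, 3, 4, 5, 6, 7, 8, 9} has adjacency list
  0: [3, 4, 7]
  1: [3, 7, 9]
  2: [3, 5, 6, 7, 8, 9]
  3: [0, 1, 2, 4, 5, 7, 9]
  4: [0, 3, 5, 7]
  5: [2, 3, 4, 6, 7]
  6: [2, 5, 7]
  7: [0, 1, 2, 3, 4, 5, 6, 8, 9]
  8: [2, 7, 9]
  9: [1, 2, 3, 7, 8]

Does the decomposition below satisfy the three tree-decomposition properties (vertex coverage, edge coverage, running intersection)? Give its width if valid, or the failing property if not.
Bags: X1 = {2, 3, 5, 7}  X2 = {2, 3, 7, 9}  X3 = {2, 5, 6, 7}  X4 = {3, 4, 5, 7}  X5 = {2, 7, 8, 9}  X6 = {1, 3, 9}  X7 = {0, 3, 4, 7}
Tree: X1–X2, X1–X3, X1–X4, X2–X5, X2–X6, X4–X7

A tree decomposition must satisfy three properties: every vertex lies in some bag; for every edge, both endpoints lie together in some bag; and for every vertex, the bags containing it form a connected subtree. Here edge (7,1) lies in no bag, so the decomposition is invalid.

No — edge (7,1) lies in no bag.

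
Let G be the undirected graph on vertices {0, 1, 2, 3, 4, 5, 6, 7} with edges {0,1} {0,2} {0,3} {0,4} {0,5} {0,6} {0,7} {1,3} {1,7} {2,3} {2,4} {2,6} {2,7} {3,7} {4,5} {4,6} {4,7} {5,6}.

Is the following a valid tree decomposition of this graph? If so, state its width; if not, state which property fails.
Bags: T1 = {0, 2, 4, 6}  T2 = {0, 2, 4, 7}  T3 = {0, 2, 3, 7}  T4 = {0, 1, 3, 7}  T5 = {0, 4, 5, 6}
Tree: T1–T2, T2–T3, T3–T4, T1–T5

Yes; width 3.

Every vertex of G appears in some bag (union = {0, 1, 2, 3, 4, 5, 6, 7}); every edge is covered by a bag; and for each vertex v the set of bags containing v is connected in the bag tree. The decomposition is therefore valid. The largest bag has 4 vertices, so the width is 3.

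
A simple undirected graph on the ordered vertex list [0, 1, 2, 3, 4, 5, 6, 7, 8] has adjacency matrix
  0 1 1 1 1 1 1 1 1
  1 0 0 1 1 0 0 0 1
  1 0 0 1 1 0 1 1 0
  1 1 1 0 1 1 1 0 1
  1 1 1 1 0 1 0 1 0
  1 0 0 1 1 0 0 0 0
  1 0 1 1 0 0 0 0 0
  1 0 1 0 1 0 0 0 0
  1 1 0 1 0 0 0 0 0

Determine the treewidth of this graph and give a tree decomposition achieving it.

Treewidth 3.
One such decomposition:
Bags: B1 = {0, 2, 3, 6}  B2 = {0, 2, 3, 4}  B3 = {0, 1, 3, 4}  B4 = {0, 2, 4, 7}  B5 = {0, 3, 4, 5}  B6 = {0, 1, 3, 8}
Tree: B1–B2, B2–B3, B2–B4, B2–B5, B3–B6

The largest bag has 4 vertices, giving width 3; this decomposition certifies tw(G) ≤ 3. On the other hand G contains the 4-clique {0, 1, 3, 8}. A clique must lie in a single bag of any decomposition, so no decomposition can have width below 3. Combining the bounds, tw(G) = 3.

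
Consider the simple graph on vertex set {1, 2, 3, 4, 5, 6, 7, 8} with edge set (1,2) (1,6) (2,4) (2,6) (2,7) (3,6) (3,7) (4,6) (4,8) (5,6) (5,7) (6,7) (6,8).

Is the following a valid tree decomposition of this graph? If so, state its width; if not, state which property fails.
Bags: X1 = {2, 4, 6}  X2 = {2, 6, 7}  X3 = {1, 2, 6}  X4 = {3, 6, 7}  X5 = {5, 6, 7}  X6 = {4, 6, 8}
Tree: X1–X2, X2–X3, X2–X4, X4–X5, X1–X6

Vertex coverage: the bags together contain {1, 2, 3, 4, 5, 6, 7, 8}, the full vertex set. Edge coverage: each edge of G has both endpoints in at least one bag. Running intersection: for every vertex, the bags containing it form a connected subtree. All three properties hold, so this is a valid tree decomposition of width max|bag| − 1 = 2, and hence tw(G) ≤ 2.

Yes; width 2.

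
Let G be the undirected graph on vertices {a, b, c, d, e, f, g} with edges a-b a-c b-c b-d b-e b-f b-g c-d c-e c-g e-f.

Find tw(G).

2

A width-2 tree decomposition is:
Bags: B1 = {b, c, e}  B2 = {b, e, f}  B3 = {b, c, g}  B4 = {b, c, d}  B5 = {a, b, c}
Tree: B1–B2, B1–B3, B1–B4, B3–B5
The largest bag has 3 vertices, giving width 2; this decomposition certifies tw(G) ≤ 2. On the other hand G contains the 3-clique {b, c, d}. A clique must lie in a single bag of any decomposition, so no decomposition can have width below 2. The upper and lower bounds meet at 2, so that is the treewidth.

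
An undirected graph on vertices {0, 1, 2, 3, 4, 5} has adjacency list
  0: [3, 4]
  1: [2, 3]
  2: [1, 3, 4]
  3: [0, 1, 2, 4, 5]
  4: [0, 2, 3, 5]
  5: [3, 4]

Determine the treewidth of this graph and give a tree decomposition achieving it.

Treewidth 2.
One such decomposition:
Bags: B1 = {2, 3, 4}  B2 = {1, 2, 3}  B3 = {0, 3, 4}  B4 = {3, 4, 5}
Tree: B1–B2, B1–B3, B1–B4

Each bag holds 3 vertices, so the decomposition has width 2, which upper-bounds the treewidth. Conversely, {1, 2, 3} is a clique of size 3, and the vertices of any clique must share a bag in every tree decomposition; so some bag has ≥ 3 vertices and tw(G) ≥ 2. The upper and lower bounds meet at 2, so that is the treewidth.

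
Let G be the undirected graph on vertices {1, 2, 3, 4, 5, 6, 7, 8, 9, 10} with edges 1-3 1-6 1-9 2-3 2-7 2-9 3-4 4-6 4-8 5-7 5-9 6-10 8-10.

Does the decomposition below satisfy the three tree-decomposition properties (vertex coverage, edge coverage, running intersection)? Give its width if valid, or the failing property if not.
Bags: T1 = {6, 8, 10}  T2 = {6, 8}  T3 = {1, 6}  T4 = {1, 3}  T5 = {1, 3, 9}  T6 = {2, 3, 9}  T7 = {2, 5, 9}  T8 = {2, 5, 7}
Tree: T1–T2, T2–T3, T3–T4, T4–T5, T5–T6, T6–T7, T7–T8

No — vertex 4 appears in no bag.

A tree decomposition must satisfy three properties: every vertex lies in some bag; for every edge, both endpoints lie together in some bag; and for every vertex, the bags containing it form a connected subtree. Here vertex 4 appears in no bag, so the decomposition is invalid.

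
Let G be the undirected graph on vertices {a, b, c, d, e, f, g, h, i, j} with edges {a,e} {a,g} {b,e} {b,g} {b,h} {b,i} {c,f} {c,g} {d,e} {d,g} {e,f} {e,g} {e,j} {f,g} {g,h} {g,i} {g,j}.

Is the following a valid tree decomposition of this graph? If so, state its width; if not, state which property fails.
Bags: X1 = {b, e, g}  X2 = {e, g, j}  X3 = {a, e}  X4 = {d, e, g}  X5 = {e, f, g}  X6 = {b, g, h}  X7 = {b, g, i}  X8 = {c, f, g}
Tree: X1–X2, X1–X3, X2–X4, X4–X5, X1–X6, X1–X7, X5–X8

A tree decomposition must satisfy three properties: every vertex lies in some bag; for every edge, both endpoints lie together in some bag; and for every vertex, the bags containing it form a connected subtree. Here edge (g,a) lies in no bag, so the decomposition is invalid.

No — edge (g,a) lies in no bag.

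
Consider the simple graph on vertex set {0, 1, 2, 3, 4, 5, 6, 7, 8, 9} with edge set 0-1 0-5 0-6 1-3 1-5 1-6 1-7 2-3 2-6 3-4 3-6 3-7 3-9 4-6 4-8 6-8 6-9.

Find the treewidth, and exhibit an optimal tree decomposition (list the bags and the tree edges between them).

The largest bag has 3 vertices, giving width 2; this decomposition certifies tw(G) ≤ 2. For the lower bound, the 3 vertices {0, 1, 5} are pairwise adjacent, and any tree decomposition puts a clique entirely inside one bag — forcing width ≥ 2. Therefore the treewidth is 2.

Treewidth 2.
One such decomposition:
Bags: B1 = {2, 3, 6}  B2 = {3, 4, 6}  B3 = {1, 3, 6}  B4 = {1, 3, 7}  B5 = {0, 1, 6}  B6 = {3, 6, 9}  B7 = {0, 1, 5}  B8 = {4, 6, 8}
Tree: B1–B2, B1–B3, B3–B4, B3–B5, B2–B6, B5–B7, B2–B8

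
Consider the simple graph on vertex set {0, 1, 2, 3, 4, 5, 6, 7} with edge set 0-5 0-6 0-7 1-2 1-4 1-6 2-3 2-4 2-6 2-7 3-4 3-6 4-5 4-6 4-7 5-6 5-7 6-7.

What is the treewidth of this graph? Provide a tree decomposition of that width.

Each bag holds 4 vertices, so the decomposition has width 3, which upper-bounds the treewidth. On the other hand G contains the 4-clique {0, 5, 6, 7}. A clique must lie in a single bag of any decomposition, so no decomposition can have width below 3. Combining the bounds, tw(G) = 3.

Treewidth 3.
One optimal decomposition is:
Bags: B1 = {2, 3, 4, 6}  B2 = {2, 4, 6, 7}  B3 = {4, 5, 6, 7}  B4 = {1, 2, 4, 6}  B5 = {0, 5, 6, 7}
Tree: B1–B2, B2–B3, B1–B4, B3–B5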